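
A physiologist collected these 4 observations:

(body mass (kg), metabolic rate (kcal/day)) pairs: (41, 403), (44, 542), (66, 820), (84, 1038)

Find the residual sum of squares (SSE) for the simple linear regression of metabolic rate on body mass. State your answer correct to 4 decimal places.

5274.5369

n = 4, Σx = 235, Σy = 2803, Σxy = 181683, Σx² = 15029, Σy² = 2206017
Sxx = Σx² − (Σx)²/n = 15029 − 13806.25 = 1222.75
Sxy = Σxy − (Σx)(Σy)/n = 181683 − 164676.25 = 17006.75
Syy = Σy² − (Σy)²/n = 2206017 − 1964202.25 = 241814.75
b = Sxy/Sxx = 17006.75/1222.75 = 13.908608
SSE = Syy − b·Sxy = 241814.75 − 13.908608·17006.75 = 5274.536905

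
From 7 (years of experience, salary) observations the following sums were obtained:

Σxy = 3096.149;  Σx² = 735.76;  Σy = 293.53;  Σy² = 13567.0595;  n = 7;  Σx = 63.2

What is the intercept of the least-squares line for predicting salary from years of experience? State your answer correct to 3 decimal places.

Sxx = Σx² − (Σx)²/n = 735.76 − 570.605714 = 165.154286
Sxy = Σxy − (Σx)(Σy)/n = 3096.149 − 2650.156571 = 445.992429
b = Sxy/Sxx = 445.992429/165.154286 = 2.700459
a = ȳ − b·x̄ = 41.932857 − 2.700459·9.028571 = 17.551567

17.552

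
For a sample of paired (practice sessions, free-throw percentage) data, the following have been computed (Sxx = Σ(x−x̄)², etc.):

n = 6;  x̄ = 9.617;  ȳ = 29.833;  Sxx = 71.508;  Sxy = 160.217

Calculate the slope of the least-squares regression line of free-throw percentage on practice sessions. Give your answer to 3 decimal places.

b = Sxy/Sxx = 160.217/71.508 = 2.240547

2.241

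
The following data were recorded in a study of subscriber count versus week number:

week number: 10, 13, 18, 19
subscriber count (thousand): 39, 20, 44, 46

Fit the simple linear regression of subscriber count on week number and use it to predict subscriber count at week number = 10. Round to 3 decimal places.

n = 4, Σx = 60, Σy = 149, Σxy = 2316, Σx² = 954
Sxx = Σx² − (Σx)²/n = 954 − 900 = 54
Sxy = Σxy − (Σx)(Σy)/n = 2316 − 2235 = 81
b = Sxy/Sxx = 81/54 = 1.5
a = ȳ − b·x̄ = 37.25 − 1.5·15 = 14.75
ŷ(10) = a + b·10 = 14.75 + 1.5·10 = 29.75

29.750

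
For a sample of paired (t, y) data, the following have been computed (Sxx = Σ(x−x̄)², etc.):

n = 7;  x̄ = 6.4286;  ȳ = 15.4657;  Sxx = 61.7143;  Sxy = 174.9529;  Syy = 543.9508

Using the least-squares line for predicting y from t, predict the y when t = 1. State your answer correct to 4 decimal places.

b = Sxy/Sxx = 174.9529/61.7143 = 2.834884
a = ȳ − b·x̄ = 15.4657 − 2.834884·6.4286 = -2.758637
ŷ(1) = a + b·1 = -2.758637 + 2.834884·1 = 0.076247

0.0762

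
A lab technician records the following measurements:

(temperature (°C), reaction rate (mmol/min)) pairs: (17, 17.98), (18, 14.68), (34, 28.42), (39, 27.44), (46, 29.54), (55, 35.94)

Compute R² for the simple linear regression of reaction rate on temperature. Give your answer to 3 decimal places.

n = 6, Σx = 209, Σy = 154, Σxy = 5941.88, Σx² = 8431, Σy² = 4263.728
Sxx = Σx² − (Σx)²/n = 8431 − 7280.166667 = 1150.833333
Sxy = Σxy − (Σx)(Σy)/n = 5941.88 − 5364.333333 = 577.546667
Syy = Σy² − (Σy)²/n = 4263.728 − 3952.666667 = 311.061333
R² = Sxy²/(Sxx·Syy) = (577.546667)²/(1150.833333·311.061333) = 0.931785

0.932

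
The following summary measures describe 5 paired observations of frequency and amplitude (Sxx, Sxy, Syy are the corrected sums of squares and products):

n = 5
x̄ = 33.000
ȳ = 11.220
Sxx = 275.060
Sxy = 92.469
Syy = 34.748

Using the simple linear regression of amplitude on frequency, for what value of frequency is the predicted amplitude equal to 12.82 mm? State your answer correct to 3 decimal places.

b = Sxy/Sxx = 92.469/275.06 = 0.336178
a = ȳ − b·x̄ = 11.22 − 0.336178·33 = 0.126140
Set a + b·x = 12.82: x = (12.82 − 0.126140) / 0.336178 = 37.759390

37.759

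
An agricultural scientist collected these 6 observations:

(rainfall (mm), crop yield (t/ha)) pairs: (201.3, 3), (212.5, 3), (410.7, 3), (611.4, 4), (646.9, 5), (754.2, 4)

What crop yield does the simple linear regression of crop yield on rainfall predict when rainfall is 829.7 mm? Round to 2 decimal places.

4.67

n = 6, Σx = 2837, Σy = 22, Σxy = 11170.4, Σx² = 1615459.64
Sxx = Σx² − (Σx)²/n = 1615459.64 − 1341428.166667 = 274031.473333
Sxy = Σxy − (Σx)(Σy)/n = 11170.4 − 10402.333333 = 768.066667
b = Sxy/Sxx = 768.066667/274031.473333 = 0.002803
a = ȳ − b·x̄ = 3.666667 − 0.002803·472.833333 = 2.341390
ŷ(829.7) = a + b·829.7 = 2.341390 + 0.002803·829.7 = 4.666907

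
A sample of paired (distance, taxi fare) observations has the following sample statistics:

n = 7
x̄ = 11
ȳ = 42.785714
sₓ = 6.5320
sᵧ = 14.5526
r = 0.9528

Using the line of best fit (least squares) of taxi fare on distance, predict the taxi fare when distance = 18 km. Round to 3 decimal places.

b = r · sᵧ/sₓ = 0.9528 · 14.5526/6.532 = 2.122737
a = ȳ − b·x̄ = 42.785714 − 2.122737·11 = 19.435608
ŷ(18) = a + b·18 = 19.435608 + 2.122737·18 = 57.644872

57.645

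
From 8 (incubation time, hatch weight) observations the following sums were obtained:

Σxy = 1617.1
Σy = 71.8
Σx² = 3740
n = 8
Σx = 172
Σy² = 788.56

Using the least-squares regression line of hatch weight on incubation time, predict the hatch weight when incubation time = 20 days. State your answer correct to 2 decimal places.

Sxx = Σx² − (Σx)²/n = 3740 − 3698 = 42
Sxy = Σxy − (Σx)(Σy)/n = 1617.1 − 1543.7 = 73.4
b = Sxy/Sxx = 73.4/42 = 1.747619
a = ȳ − b·x̄ = 8.975 − 1.747619·21.5 = -28.598810
ŷ(20) = a + b·20 = -28.598810 + 1.747619·20 = 6.353571

6.35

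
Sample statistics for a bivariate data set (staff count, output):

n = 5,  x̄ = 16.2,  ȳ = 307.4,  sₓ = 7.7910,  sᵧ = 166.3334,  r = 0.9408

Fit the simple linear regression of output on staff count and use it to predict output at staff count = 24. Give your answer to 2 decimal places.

464.07

b = r · sᵧ/sₓ = 0.9408 · 166.3334/7.791 = 20.085543
a = ȳ − b·x̄ = 307.4 − 20.085543·16.2 = -17.985791
ŷ(24) = a + b·24 = -17.985791 + 20.085543·24 = 464.067233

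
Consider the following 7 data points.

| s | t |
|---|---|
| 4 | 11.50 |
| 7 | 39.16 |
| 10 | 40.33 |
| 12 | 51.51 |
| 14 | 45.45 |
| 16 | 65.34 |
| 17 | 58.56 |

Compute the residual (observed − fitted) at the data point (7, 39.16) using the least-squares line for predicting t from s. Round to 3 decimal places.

n = 7, Σx = 80, Σy = 311.85, Σxy = 4018.8, Σx² = 1050
Sxx = Σx² − (Σx)²/n = 1050 − 914.285714 = 135.714286
Sxy = Σxy − (Σx)(Σy)/n = 4018.8 − 3564 = 454.8
b = Sxy/Sxx = 454.8/135.714286 = 3.351158
a = ȳ − b·x̄ = 44.55 − 3.351158·11.428571 = 6.251053
ŷ(7) = 6.251053 + 3.351158·7 = 29.709158
residual = y − ŷ = 39.16 − 29.709158 = 9.450842

9.451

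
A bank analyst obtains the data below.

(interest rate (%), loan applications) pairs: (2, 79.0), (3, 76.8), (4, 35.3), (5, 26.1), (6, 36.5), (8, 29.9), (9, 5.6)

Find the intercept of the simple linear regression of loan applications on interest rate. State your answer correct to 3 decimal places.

89.566

n = 7, Σx = 37, Σy = 289.2, Σxy = 1168.7, Σx² = 235
Sxx = Σx² − (Σx)²/n = 235 − 195.571429 = 39.428571
Sxy = Σxy − (Σx)(Σy)/n = 1168.7 − 1528.628571 = -359.928571
b = Sxy/Sxx = -359.928571/39.428571 = -9.128623
a = ȳ − b·x̄ = 41.314286 − (-9.128623)·5.285714 = 89.565580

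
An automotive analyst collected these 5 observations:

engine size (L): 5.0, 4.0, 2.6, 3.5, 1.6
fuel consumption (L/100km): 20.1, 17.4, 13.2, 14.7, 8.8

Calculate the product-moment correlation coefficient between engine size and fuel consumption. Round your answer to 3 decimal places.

n = 5, Σx = 16.7, Σy = 74.2, Σxy = 269.95, Σx² = 62.57, Σy² = 1174.54
Sxx = Σx² − (Σx)²/n = 62.57 − 55.778 = 6.792
Sxy = Σxy − (Σx)(Σy)/n = 269.95 − 247.828 = 22.122
Syy = Σy² − (Σy)²/n = 1174.54 − 1101.128 = 73.412
r = Sxy/√(Sxx·Syy) = 22.122/√(498.614304) = 22.122/22.329673 = 0.990700

0.991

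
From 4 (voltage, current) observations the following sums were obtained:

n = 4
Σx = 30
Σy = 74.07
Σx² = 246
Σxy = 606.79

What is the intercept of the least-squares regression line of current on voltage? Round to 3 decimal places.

0.209

Sxx = Σx² − (Σx)²/n = 246 − 225 = 21
Sxy = Σxy − (Σx)(Σy)/n = 606.79 − 555.525 = 51.265
b = Sxy/Sxx = 51.265/21 = 2.441190
a = ȳ − b·x̄ = 18.5175 − 2.441190·7.5 = 0.208571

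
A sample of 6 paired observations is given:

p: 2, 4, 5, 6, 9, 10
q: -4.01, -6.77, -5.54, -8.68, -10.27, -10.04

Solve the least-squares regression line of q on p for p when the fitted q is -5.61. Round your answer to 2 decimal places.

n = 6, Σx = 36, Σy = -45.31, Σxy = -307.71, Σx² = 262
Sxx = Σx² − (Σx)²/n = 262 − 216 = 46
Sxy = Σxy − (Σx)(Σy)/n = -307.71 − (-271.86) = -35.85
b = Sxy/Sxx = -35.85/46 = -0.779348
a = ȳ − b·x̄ = -7.551667 − (-0.779348)·6 = -2.875580
Set a + b·x = -5.61: x = (-5.61 − (-2.875580)) / (-0.779348) = 3.508601

3.51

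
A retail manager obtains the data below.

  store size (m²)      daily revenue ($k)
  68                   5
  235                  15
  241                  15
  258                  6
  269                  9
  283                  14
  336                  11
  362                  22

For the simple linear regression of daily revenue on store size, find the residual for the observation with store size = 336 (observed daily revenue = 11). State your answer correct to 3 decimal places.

-4.318

n = 8, Σx = 2052, Σy = 97, Σxy = 27071, Σx² = 580884
Sxx = Σx² − (Σx)²/n = 580884 − 526338 = 54546
Sxy = Σxy − (Σx)(Σy)/n = 27071 − 24880.5 = 2190.5
b = Sxy/Sxx = 2190.5/54546 = 0.040159
a = ȳ − b·x̄ = 12.125 − 0.040159·256.5 = 1.824277
ŷ(336) = 1.824277 + 0.040159·336 = 15.317622
residual = y − ŷ = 11 − 15.317622 = -4.317622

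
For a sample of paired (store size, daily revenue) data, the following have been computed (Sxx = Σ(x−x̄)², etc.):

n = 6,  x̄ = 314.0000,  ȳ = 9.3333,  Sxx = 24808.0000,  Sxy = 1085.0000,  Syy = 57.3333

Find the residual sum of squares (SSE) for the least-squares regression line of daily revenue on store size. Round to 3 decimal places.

b = Sxy/Sxx = 1085/24808 = 0.043736
SSE = Syy − b·Sxy = 57.3333 − 0.043736·1085 = 9.879858

9.880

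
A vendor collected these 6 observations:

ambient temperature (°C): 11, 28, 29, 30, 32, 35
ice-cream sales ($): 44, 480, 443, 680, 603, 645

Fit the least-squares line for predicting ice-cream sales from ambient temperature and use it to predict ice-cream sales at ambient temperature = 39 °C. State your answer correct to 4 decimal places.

785.8266

n = 6, Σx = 165, Σy = 2895, Σxy = 89042, Σx² = 4895
Sxx = Σx² − (Σx)²/n = 4895 − 4537.5 = 357.5
Sxy = Σxy − (Σx)(Σy)/n = 89042 − 79612.5 = 9429.5
b = Sxy/Sxx = 9429.5/357.5 = 26.376224
a = ȳ − b·x̄ = 482.5 − 26.376224·27.5 = -242.846154
ŷ(39) = a + b·39 = -242.846154 + 26.376224·39 = 785.826573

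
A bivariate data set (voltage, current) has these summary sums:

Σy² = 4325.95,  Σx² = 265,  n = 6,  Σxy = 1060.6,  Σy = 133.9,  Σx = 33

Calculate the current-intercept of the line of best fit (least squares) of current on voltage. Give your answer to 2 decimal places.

0.97

Sxx = Σx² − (Σx)²/n = 265 − 181.5 = 83.5
Sxy = Σxy − (Σx)(Σy)/n = 1060.6 − 736.45 = 324.15
b = Sxy/Sxx = 324.15/83.5 = 3.882036
a = ȳ − b·x̄ = 22.316667 − 3.882036·5.5 = 0.965469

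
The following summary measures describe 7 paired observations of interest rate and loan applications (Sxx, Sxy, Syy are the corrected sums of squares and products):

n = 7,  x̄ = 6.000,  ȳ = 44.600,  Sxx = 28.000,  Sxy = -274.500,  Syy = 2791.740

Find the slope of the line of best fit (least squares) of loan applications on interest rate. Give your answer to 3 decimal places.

-9.804

b = Sxy/Sxx = -274.5/28 = -9.803571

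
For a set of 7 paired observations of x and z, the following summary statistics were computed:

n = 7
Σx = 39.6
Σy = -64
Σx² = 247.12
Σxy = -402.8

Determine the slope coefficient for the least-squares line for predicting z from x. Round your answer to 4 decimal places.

Sxx = Σx² − (Σx)²/n = 247.12 − 224.022857 = 23.097143
Sxy = Σxy − (Σx)(Σy)/n = -402.8 − (-362.057143) = -40.742857
b = Sxy/Sxx = -40.742857/23.097143 = -1.763978

-1.7640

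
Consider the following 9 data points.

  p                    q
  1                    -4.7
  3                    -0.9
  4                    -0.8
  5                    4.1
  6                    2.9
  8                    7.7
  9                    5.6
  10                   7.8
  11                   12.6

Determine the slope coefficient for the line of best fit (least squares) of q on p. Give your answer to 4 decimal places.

1.5072

n = 9, Σx = 57, Σy = 34.3, Σxy = 355.9, Σx² = 453
Sxx = Σx² − (Σx)²/n = 453 − 361 = 92
Sxy = Σxy − (Σx)(Σy)/n = 355.9 − 217.233333 = 138.666667
b = Sxy/Sxx = 138.666667/92 = 1.507246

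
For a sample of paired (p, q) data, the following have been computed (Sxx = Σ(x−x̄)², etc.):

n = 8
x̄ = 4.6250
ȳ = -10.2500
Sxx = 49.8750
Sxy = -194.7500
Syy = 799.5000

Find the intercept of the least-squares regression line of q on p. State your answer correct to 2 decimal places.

7.81

b = Sxy/Sxx = -194.75/49.875 = -3.904762
a = ȳ − b·x̄ = -10.25 − (-3.904762)·4.625 = 7.809524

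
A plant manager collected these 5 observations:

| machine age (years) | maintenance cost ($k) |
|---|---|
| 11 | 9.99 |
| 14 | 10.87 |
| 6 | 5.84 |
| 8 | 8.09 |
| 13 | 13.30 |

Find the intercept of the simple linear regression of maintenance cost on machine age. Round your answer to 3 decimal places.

n = 5, Σx = 52, Σy = 48.09, Σxy = 534.73, Σx² = 586
Sxx = Σx² − (Σx)²/n = 586 − 540.8 = 45.2
Sxy = Σxy − (Σx)(Σy)/n = 534.73 − 500.136 = 34.594
b = Sxy/Sxx = 34.594/45.2 = 0.765354
a = ȳ − b·x̄ = 9.618 − 0.765354·10.4 = 1.658319

1.658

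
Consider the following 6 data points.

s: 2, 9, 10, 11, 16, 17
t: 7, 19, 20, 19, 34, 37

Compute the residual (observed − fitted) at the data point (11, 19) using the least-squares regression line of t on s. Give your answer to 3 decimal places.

n = 6, Σx = 65, Σy = 136, Σxy = 1767, Σx² = 851
Sxx = Σx² − (Σx)²/n = 851 − 704.166667 = 146.833333
Sxy = Σxy − (Σx)(Σy)/n = 1767 − 1473.333333 = 293.666667
b = Sxy/Sxx = 293.666667/146.833333 = 2
a = ȳ − b·x̄ = 22.666667 − 2·10.833333 = 1
ŷ(11) = 1 + 2·11 = 23
residual = y − ŷ = 19 − 23 = -4

-4.000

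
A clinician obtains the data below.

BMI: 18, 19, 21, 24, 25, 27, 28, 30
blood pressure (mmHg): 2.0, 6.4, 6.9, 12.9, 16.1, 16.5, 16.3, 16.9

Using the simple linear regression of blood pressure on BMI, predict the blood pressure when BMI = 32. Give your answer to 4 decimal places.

21.9015

n = 8, Σx = 192, Σy = 94, Σxy = 2423.5, Σx² = 4740
Sxx = Σx² − (Σx)²/n = 4740 − 4608 = 132
Sxy = Σxy − (Σx)(Σy)/n = 2423.5 − 2256 = 167.5
b = Sxy/Sxx = 167.5/132 = 1.268939
a = ȳ − b·x̄ = 11.75 − 1.268939·24 = -18.704545
ŷ(32) = a + b·32 = -18.704545 + 1.268939·32 = 21.901515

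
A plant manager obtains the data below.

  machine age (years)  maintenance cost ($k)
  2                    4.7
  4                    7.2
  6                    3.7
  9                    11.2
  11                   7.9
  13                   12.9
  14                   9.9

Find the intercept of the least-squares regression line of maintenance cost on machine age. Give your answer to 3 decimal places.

3.537

n = 7, Σx = 59, Σy = 57.5, Σxy = 554.4, Σx² = 623
Sxx = Σx² − (Σx)²/n = 623 − 497.285714 = 125.714286
Sxy = Σxy − (Σx)(Σy)/n = 554.4 − 484.642857 = 69.757143
b = Sxy/Sxx = 69.757143/125.714286 = 0.554886
a = ȳ − b·x̄ = 8.214286 − 0.554886·8.428571 = 3.537386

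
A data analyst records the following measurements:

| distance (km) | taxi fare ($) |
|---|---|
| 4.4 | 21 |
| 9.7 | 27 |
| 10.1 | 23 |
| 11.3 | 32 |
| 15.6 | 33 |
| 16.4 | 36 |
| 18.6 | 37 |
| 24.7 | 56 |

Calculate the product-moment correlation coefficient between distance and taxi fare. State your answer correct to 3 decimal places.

n = 8, Σx = 110.8, Σy = 265, Σxy = 4124.8, Σx² = 1811.52, Σy² = 9613
Sxx = Σx² − (Σx)²/n = 1811.52 − 1534.58 = 276.94
Sxy = Σxy − (Σx)(Σy)/n = 4124.8 − 3670.25 = 454.55
Syy = Σy² − (Σy)²/n = 9613 − 8778.125 = 834.875
r = Sxy/√(Sxx·Syy) = 454.55/√(231210.2825) = 454.55/480.843303 = 0.945318

0.945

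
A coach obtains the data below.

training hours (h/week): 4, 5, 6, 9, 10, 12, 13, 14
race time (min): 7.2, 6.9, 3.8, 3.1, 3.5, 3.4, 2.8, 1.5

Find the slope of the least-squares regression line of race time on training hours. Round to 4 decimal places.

-0.4622

n = 8, Σx = 73, Σy = 32.2, Σxy = 247.2, Σx² = 767
Sxx = Σx² − (Σx)²/n = 767 − 666.125 = 100.875
Sxy = Σxy − (Σx)(Σy)/n = 247.2 − 293.825 = -46.625
b = Sxy/Sxx = -46.625/100.875 = -0.462206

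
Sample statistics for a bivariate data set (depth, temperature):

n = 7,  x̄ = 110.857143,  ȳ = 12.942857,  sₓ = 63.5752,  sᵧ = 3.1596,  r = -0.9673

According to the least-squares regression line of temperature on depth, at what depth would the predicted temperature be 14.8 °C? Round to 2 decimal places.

72.23

b = r · sᵧ/sₓ = -0.9673 · 3.1596/63.5752 = -0.048073
a = ȳ − b·x̄ = 12.942857 − (-0.048073)·110.857143 = 18.272146
Set a + b·x = 14.8: x = (14.8 − 18.272146) / (-0.048073) = 72.225802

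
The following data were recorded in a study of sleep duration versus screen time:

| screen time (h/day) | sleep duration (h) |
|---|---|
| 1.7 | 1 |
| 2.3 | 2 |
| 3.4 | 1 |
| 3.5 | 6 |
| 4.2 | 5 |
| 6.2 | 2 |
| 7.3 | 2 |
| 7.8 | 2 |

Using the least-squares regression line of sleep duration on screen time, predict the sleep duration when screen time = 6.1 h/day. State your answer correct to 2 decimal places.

2.57

n = 8, Σx = 36.4, Σy = 21, Σxy = 94.3, Σx² = 202.2
Sxx = Σx² − (Σx)²/n = 202.2 − 165.62 = 36.58
Sxy = Σxy − (Σx)(Σy)/n = 94.3 − 95.55 = -1.25
b = Sxy/Sxx = -1.25/36.58 = -0.034172
a = ȳ − b·x̄ = 2.625 − (-0.034172)·4.55 = 2.780481
ŷ(6.1) = a + b·6.1 = 2.780481 + (-0.034172)·6.1 = 2.572034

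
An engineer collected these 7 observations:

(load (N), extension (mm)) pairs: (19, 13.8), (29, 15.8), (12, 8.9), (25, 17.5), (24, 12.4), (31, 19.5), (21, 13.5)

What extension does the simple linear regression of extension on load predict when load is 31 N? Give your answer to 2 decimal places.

n = 7, Σx = 161, Σy = 101.4, Σxy = 2450.3, Σx² = 3949
Sxx = Σx² − (Σx)²/n = 3949 − 3703 = 246
Sxy = Σxy − (Σx)(Σy)/n = 2450.3 − 2332.2 = 118.1
b = Sxy/Sxx = 118.1/246 = 0.480081
a = ȳ − b·x̄ = 14.485714 − 0.480081·23 = 3.443844
ŷ(31) = a + b·31 = 3.443844 + 0.480081·31 = 18.326365

18.33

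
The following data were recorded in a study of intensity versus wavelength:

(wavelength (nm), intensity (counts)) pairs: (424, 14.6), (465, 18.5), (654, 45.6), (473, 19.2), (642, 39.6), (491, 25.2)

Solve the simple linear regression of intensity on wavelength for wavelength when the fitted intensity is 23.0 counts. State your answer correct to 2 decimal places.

492.46

n = 6, Σx = 3149, Σy = 162.7, Σxy = 91493.3, Σx² = 1700691
Sxx = Σx² − (Σx)²/n = 1700691 − 1652700.166667 = 47990.833333
Sxy = Σxy − (Σx)(Σy)/n = 91493.3 − 85390.383333 = 6102.916667
b = Sxy/Sxx = 6102.916667/47990.833333 = 0.127168
a = ȳ − b·x̄ = 27.116667 − 0.127168·524.833333 = -39.625540
Set a + b·x = 23.0: x = (23.0 − (-39.625540)) / 0.127168 = 492.461555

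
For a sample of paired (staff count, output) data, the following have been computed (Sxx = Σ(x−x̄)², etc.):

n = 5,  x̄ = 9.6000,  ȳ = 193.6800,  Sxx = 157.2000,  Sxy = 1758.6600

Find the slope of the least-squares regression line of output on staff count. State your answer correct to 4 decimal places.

b = Sxy/Sxx = 1758.66/157.2 = 11.187405

11.1874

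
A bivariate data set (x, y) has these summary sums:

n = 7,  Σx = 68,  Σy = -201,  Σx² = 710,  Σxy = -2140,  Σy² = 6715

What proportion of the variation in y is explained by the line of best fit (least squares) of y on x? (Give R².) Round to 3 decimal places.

0.753

Sxx = Σx² − (Σx)²/n = 710 − 660.571429 = 49.428571
Sxy = Σxy − (Σx)(Σy)/n = -2140 − (-1952.571429) = -187.428571
Syy = Σy² − (Σy)²/n = 6715 − 5771.571429 = 943.428571
R² = Sxy²/(Sxx·Syy) = (-187.428571)²/(49.428571·943.428571) = 0.753329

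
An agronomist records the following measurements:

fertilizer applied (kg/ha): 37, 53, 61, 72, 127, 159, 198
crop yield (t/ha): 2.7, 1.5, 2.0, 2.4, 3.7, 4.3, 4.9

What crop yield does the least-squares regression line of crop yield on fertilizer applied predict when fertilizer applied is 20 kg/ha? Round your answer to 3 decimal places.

1.522

n = 7, Σx = 707, Σy = 21.5, Σxy = 2598, Σx² = 93697
Sxx = Σx² − (Σx)²/n = 93697 − 71407 = 22290
Sxy = Σxy − (Σx)(Σy)/n = 2598 − 2171.5 = 426.5
b = Sxy/Sxx = 426.5/22290 = 0.019134
a = ȳ − b·x̄ = 3.071429 − 0.019134·101 = 1.138880
ŷ(20) = a + b·20 = 1.138880 + 0.019134·20 = 1.521563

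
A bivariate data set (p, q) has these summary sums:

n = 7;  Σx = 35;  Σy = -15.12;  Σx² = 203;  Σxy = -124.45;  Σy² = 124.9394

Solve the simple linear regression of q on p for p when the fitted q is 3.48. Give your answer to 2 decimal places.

Sxx = Σx² − (Σx)²/n = 203 − 175 = 28
Sxy = Σxy − (Σx)(Σy)/n = -124.45 − (-75.6) = -48.85
b = Sxy/Sxx = -48.85/28 = -1.744643
a = ȳ − b·x̄ = -2.16 − (-1.744643)·5 = 6.563214
Set a + b·x = 3.48: x = (3.48 − 6.563214) / (-1.744643) = 1.767247

1.77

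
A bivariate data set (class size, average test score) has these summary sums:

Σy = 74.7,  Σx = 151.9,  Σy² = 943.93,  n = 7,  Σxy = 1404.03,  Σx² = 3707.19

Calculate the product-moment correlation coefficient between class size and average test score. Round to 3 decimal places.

-0.883

Sxx = Σx² − (Σx)²/n = 3707.19 − 3296.23 = 410.96
Sxy = Σxy − (Σx)(Σy)/n = 1404.03 − 1620.99 = -216.96
Syy = Σy² − (Σy)²/n = 943.93 − 797.155714 = 146.774286
r = Sxy/√(Sxx·Syy) = -216.96/√(60318.360457) = -216.96/245.597965 = -0.883395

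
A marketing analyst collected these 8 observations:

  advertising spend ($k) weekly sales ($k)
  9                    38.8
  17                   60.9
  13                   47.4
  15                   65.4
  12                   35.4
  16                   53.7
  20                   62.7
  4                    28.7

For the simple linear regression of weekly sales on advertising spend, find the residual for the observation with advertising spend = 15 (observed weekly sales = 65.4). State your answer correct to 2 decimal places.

12.01

n = 8, Σx = 106, Σy = 393, Σxy = 5634.5, Σx² = 1580
Sxx = Σx² − (Σx)²/n = 1580 − 1404.5 = 175.5
Sxy = Σxy − (Σx)(Σy)/n = 5634.5 − 5207.25 = 427.25
b = Sxy/Sxx = 427.25/175.5 = 2.434473
a = ȳ − b·x̄ = 49.125 − 2.434473·13.25 = 16.868234
ŷ(15) = 16.868234 + 2.434473·15 = 53.385328
residual = y − ŷ = 65.4 − 53.385328 = 12.014672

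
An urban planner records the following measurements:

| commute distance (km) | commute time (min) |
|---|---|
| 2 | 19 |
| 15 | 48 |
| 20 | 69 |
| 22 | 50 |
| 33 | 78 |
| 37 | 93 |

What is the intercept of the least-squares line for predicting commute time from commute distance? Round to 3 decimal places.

n = 6, Σx = 129, Σy = 357, Σxy = 9253, Σx² = 3571
Sxx = Σx² − (Σx)²/n = 3571 − 2773.5 = 797.5
Sxy = Σxy − (Σx)(Σy)/n = 9253 − 7675.5 = 1577.5
b = Sxy/Sxx = 1577.5/797.5 = 1.978056
a = ȳ − b·x̄ = 59.5 − 1.978056·21.5 = 16.971787

16.972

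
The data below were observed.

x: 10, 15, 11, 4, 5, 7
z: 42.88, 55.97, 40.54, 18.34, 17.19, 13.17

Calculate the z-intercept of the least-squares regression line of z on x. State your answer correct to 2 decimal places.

n = 6, Σx = 52, Σy = 188.09, Σxy = 1965.79, Σx² = 536
Sxx = Σx² − (Σx)²/n = 536 − 450.666667 = 85.333333
Sxy = Σxy − (Σx)(Σy)/n = 1965.79 − 1630.113333 = 335.676667
b = Sxy/Sxx = 335.676667/85.333333 = 3.933711
a = ȳ − b·x̄ = 31.348333 − 3.933711·8.666667 = -2.743828

-2.74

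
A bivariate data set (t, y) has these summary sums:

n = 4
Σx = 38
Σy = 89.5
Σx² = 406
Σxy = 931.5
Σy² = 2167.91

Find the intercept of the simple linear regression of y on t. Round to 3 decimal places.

Sxx = Σx² − (Σx)²/n = 406 − 361 = 45
Sxy = Σxy − (Σx)(Σy)/n = 931.5 − 850.25 = 81.25
b = Sxy/Sxx = 81.25/45 = 1.805556
a = ȳ − b·x̄ = 22.375 − 1.805556·9.5 = 5.222222

5.222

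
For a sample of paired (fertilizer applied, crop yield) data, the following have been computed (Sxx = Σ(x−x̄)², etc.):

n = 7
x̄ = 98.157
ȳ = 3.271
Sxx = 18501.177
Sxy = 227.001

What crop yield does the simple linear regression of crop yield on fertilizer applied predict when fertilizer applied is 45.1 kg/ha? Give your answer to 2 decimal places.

2.62

b = Sxy/Sxx = 227.001/18501.177 = 0.012270
a = ȳ − b·x̄ = 3.271 − 0.012270·98.157 = 2.066658
ŷ(45.1) = a + b·45.1 = 2.066658 + 0.012270·45.1 = 2.620015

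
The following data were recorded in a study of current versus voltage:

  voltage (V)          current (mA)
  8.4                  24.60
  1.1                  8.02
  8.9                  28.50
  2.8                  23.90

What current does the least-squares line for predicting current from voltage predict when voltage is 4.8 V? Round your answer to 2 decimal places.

20.34

n = 4, Σx = 21.2, Σy = 85.02, Σxy = 536.032, Σx² = 158.82
Sxx = Σx² − (Σx)²/n = 158.82 − 112.36 = 46.46
Sxy = Σxy − (Σx)(Σy)/n = 536.032 − 450.606 = 85.426
b = Sxy/Sxx = 85.426/46.46 = 1.838700
a = ȳ − b·x̄ = 21.255 − 1.838700·5.3 = 11.509890
ŷ(4.8) = a + b·4.8 = 11.509890 + 1.838700·4.8 = 20.335650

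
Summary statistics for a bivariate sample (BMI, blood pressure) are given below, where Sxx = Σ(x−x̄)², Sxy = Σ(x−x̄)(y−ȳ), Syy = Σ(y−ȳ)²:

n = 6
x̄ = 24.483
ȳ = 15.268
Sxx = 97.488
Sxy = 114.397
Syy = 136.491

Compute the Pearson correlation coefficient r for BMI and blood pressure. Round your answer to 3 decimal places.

r = Sxy/√(Sxx·Syy) = 114.397/√(13306.234608) = 114.397/115.352653 = 0.991715

0.992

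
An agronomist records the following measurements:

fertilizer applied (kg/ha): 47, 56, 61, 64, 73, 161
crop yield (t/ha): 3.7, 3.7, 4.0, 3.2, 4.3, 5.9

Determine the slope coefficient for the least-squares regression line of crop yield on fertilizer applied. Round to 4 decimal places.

0.0208

n = 6, Σx = 462, Σy = 24.8, Σxy = 2093.7, Σx² = 44412
Sxx = Σx² − (Σx)²/n = 44412 − 35574 = 8838
Sxy = Σxy − (Σx)(Σy)/n = 2093.7 − 1909.6 = 184.1
b = Sxy/Sxx = 184.1/8838 = 0.020831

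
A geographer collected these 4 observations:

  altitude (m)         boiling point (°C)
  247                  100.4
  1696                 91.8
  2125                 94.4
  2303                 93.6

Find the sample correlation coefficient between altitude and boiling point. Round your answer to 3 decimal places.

-0.854

n = 4, Σx = 6371, Σy = 380.2, Σxy = 596652.4, Σx² = 12756859, Σy² = 36179.72
Sxx = Σx² − (Σx)²/n = 12756859 − 10147410.25 = 2609448.75
Sxy = Σxy − (Σx)(Σy)/n = 596652.4 − 605563.55 = -8911.15
Syy = Σy² − (Σy)²/n = 36179.72 − 36138.01 = 41.71
r = Sxy/√(Sxx·Syy) = -8911.15/√(108840107.3625) = -8911.15/10432.646230 = -0.854160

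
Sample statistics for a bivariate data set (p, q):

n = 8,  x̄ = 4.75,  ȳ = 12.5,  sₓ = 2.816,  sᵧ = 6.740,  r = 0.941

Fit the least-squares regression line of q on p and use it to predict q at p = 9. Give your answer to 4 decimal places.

22.0721

b = r · sᵧ/sₓ = 0.941 · 6.74/2.816 = 2.252251
a = ȳ − b·x̄ = 12.5 − 2.252251·4.75 = 1.801806
ŷ(9) = a + b·9 = 1.801806 + 2.252251·9 = 22.072069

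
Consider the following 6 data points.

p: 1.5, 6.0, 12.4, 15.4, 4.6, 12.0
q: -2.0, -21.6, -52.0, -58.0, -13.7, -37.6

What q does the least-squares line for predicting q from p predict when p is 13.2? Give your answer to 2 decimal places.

n = 6, Σx = 51.9, Σy = -184.9, Σxy = -2184.82, Σx² = 594.33
Sxx = Σx² − (Σx)²/n = 594.33 − 448.935 = 145.395
Sxy = Σxy − (Σx)(Σy)/n = -2184.82 − (-1599.385) = -585.435
b = Sxy/Sxx = -585.435/145.395 = -4.026514
a = ȳ − b·x̄ = -30.816667 − (-4.026514)·8.65 = 4.012679
ŷ(13.2) = a + b·13.2 = 4.012679 + (-4.026514)·13.2 = -49.137305

-49.14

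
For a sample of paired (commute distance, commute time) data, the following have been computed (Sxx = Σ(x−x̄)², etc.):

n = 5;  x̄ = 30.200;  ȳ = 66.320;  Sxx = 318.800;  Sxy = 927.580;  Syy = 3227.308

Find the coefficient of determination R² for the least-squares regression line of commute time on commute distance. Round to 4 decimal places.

0.8363

R² = Sxy²/(Sxx·Syy) = (927.58)²/(318.8·3227.308) = 0.836265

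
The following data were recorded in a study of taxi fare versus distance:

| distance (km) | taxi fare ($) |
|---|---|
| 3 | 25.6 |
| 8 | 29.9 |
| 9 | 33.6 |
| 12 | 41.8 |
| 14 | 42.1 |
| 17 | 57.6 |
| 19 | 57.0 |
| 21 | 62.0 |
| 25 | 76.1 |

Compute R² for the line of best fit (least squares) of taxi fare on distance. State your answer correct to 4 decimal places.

n = 9, Σx = 128, Σy = 425.7, Σxy = 6976.1, Σx² = 2210, Σy² = 22399.95
Sxx = Σx² − (Σx)²/n = 2210 − 1820.444444 = 389.555556
Sxy = Σxy − (Σx)(Σy)/n = 6976.1 − 6054.4 = 921.7
Syy = Σy² − (Σy)²/n = 22399.95 − 20135.61 = 2264.34
R² = Sxy²/(Sxx·Syy) = (921.7)²/(389.555556·2264.34) = 0.963093

0.9631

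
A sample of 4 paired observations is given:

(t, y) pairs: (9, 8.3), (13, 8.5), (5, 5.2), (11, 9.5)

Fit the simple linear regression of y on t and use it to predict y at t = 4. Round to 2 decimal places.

5.29

n = 4, Σx = 38, Σy = 31.5, Σxy = 315.7, Σx² = 396
Sxx = Σx² − (Σx)²/n = 396 − 361 = 35
Sxy = Σxy − (Σx)(Σy)/n = 315.7 − 299.25 = 16.45
b = Sxy/Sxx = 16.45/35 = 0.47
a = ȳ − b·x̄ = 7.875 − 0.47·9.5 = 3.41
ŷ(4) = a + b·4 = 3.41 + 0.47·4 = 5.29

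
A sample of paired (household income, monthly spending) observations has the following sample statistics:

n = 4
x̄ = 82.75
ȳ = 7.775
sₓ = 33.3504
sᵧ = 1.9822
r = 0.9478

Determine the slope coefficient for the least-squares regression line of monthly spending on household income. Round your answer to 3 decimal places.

b = r · sᵧ/sₓ = 0.9478 · 1.9822/33.3504 = 0.056333

0.056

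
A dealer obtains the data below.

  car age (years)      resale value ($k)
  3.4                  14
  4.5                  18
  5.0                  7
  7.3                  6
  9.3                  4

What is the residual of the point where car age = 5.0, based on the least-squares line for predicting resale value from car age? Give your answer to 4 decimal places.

n = 5, Σx = 29.5, Σy = 49, Σxy = 244.6, Σx² = 196.59
Sxx = Σx² − (Σx)²/n = 196.59 − 174.05 = 22.54
Sxy = Σxy − (Σx)(Σy)/n = 244.6 − 289.1 = -44.5
b = Sxy/Sxx = -44.5/22.54 = -1.974268
a = ȳ − b·x̄ = 9.8 − (-1.974268)·5.9 = 21.448181
ŷ(5.0) = 21.448181 + (-1.974268)·5 = 11.576841
residual = y − ŷ = 7 − 11.576841 = -4.576841

-4.5768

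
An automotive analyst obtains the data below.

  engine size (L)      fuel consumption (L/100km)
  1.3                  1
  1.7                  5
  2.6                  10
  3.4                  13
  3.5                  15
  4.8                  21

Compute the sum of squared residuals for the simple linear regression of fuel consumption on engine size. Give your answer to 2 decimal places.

n = 6, Σx = 17.3, Σy = 65, Σxy = 233.3, Σx² = 58.19, Σy² = 961
Sxx = Σx² − (Σx)²/n = 58.19 − 49.881667 = 8.308333
Sxy = Σxy − (Σx)(Σy)/n = 233.3 − 187.416667 = 45.883333
Syy = Σy² − (Σy)²/n = 961 − 704.166667 = 256.833333
b = Sxy/Sxx = 45.883333/8.308333 = 5.522568
SSE = Syy − b·Sxy = 256.833333 − 5.522568·45.883333 = 3.439519

3.44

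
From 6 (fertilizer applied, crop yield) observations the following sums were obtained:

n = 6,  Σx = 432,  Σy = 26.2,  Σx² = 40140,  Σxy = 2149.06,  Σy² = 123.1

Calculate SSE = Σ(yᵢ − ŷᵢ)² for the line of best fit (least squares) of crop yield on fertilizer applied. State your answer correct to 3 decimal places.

Sxx = Σx² − (Σx)²/n = 40140 − 31104 = 9036
Sxy = Σxy − (Σx)(Σy)/n = 2149.06 − 1886.4 = 262.66
Syy = Σy² − (Σy)²/n = 123.1 − 114.406667 = 8.693333
b = Sxy/Sxx = 262.66/9036 = 0.029068
SSE = Syy − b·Sxy = 8.693333 − 0.029068·262.66 = 1.058287

1.058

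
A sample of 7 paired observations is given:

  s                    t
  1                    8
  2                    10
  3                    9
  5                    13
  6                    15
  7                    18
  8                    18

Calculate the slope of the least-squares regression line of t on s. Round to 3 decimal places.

1.534

n = 7, Σx = 32, Σy = 91, Σxy = 480, Σx² = 188
Sxx = Σx² − (Σx)²/n = 188 − 146.285714 = 41.714286
Sxy = Σxy − (Σx)(Σy)/n = 480 − 416 = 64
b = Sxy/Sxx = 64/41.714286 = 1.534247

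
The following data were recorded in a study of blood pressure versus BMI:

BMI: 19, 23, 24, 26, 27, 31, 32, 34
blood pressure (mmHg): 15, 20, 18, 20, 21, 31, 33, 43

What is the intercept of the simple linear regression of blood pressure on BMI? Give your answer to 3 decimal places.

n = 8, Σx = 216, Σy = 201, Σxy = 5743, Σx² = 6012
Sxx = Σx² − (Σx)²/n = 6012 − 5832 = 180
Sxy = Σxy − (Σx)(Σy)/n = 5743 − 5427 = 316
b = Sxy/Sxx = 316/180 = 1.755556
a = ȳ − b·x̄ = 25.125 − 1.755556·27 = -22.275

-22.275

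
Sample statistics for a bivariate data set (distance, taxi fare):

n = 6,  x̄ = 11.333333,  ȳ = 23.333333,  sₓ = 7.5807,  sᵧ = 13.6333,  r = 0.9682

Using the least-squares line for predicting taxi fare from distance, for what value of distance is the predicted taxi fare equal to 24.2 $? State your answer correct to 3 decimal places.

11.831

b = r · sᵧ/sₓ = 0.9682 · 13.6333/7.5807 = 1.741232
a = ȳ − b·x̄ = 23.333333 − 1.741232·11.333333 = 3.599365
Set a + b·x = 24.2: x = (24.2 − 3.599365) / 1.741232 = 11.831065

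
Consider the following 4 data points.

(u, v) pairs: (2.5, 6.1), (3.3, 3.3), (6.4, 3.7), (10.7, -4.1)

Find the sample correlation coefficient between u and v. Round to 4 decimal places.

-0.9263

n = 4, Σx = 22.9, Σy = 9, Σxy = 5.95, Σx² = 172.59, Σy² = 78.6
Sxx = Σx² − (Σx)²/n = 172.59 − 131.1025 = 41.4875
Sxy = Σxy − (Σx)(Σy)/n = 5.95 − 51.525 = -45.575
Syy = Σy² − (Σy)²/n = 78.6 − 20.25 = 58.35
r = Sxy/√(Sxx·Syy) = -45.575/√(2420.795625) = -45.575/49.201582 = -0.926291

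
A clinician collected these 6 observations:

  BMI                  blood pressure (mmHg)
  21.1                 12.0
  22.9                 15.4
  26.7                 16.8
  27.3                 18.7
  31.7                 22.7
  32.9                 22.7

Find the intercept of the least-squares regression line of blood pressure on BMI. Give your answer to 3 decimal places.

n = 6, Σx = 162.6, Σy = 108.3, Σxy = 3031.35, Σx² = 4515.1
Sxx = Σx² − (Σx)²/n = 4515.1 − 4406.46 = 108.64
Sxy = Σxy − (Σx)(Σy)/n = 3031.35 − 2934.93 = 96.42
b = Sxy/Sxx = 96.42/108.64 = 0.887518
a = ȳ − b·x̄ = 18.05 − 0.887518·27.1 = -6.001749

-6.002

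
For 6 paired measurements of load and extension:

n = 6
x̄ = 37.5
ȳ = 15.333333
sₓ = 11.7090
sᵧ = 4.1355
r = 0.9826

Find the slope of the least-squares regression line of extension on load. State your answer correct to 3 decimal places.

b = r · sᵧ/sₓ = 0.9826 · 4.1355/11.709 = 0.347044

0.347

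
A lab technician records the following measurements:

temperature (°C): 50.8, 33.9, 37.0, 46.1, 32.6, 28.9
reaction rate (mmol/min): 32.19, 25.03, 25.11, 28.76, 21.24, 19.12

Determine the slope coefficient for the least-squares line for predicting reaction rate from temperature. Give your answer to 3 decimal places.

0.545

n = 6, Σx = 229.3, Σy = 151.45, Σxy = 5983.667, Σx² = 9122.03
Sxx = Σx² − (Σx)²/n = 9122.03 − 8763.081667 = 358.948333
Sxy = Σxy − (Σx)(Σy)/n = 5983.667 − 5787.914167 = 195.752833
b = Sxy/Sxx = 195.752833/358.948333 = 0.545351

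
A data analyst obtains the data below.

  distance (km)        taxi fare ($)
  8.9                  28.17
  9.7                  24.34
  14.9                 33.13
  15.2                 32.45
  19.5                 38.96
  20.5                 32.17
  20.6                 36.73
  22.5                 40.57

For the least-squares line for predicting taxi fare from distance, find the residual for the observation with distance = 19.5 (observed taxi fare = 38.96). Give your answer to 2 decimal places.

2.86

n = 8, Σx = 131.8, Σy = 266.52, Σxy = 4562.356, Σx² = 2357.46
Sxx = Σx² − (Σx)²/n = 2357.46 − 2171.405 = 186.055
Sxy = Σxy − (Σx)(Σy)/n = 4562.356 − 4390.917 = 171.439
b = Sxy/Sxx = 171.439/186.055 = 0.921443
a = ȳ − b·x̄ = 33.315 − 0.921443·16.475 = 18.134233
ŷ(19.5) = 18.134233 + 0.921443·19.5 = 36.102364
residual = y − ŷ = 38.96 − 36.102364 = 2.857636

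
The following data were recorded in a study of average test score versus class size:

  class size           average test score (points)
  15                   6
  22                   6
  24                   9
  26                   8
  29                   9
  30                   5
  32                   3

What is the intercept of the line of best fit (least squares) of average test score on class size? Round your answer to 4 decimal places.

n = 7, Σx = 178, Σy = 46, Σxy = 1153, Σx² = 4726
Sxx = Σx² − (Σx)²/n = 4726 − 4526.285714 = 199.714286
Sxy = Σxy − (Σx)(Σy)/n = 1153 − 1169.714286 = -16.714286
b = Sxy/Sxx = -16.714286/199.714286 = -0.083691
a = ȳ − b·x̄ = 6.571429 − (-0.083691)·25.428571 = 8.699571

8.6996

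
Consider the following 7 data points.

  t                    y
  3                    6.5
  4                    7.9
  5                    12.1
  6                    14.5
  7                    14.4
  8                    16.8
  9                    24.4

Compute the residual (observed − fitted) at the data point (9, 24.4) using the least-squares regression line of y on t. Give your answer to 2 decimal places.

2.69

n = 7, Σx = 42, Σy = 96.6, Σxy = 653.4, Σx² = 280
Sxx = Σx² − (Σx)²/n = 280 − 252 = 28
Sxy = Σxy − (Σx)(Σy)/n = 653.4 − 579.6 = 73.8
b = Sxy/Sxx = 73.8/28 = 2.635714
a = ȳ − b·x̄ = 13.8 − 2.635714·6 = -2.014286
ŷ(9) = -2.014286 + 2.635714·9 = 21.707143
residual = y − ŷ = 24.4 − 21.707143 = 2.692857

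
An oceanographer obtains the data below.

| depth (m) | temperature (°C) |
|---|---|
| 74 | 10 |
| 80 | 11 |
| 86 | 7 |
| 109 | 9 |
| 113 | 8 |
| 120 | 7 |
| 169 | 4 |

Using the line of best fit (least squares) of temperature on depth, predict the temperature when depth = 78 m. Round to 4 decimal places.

n = 7, Σx = 751, Σy = 56, Σxy = 5623, Σx² = 86883
Sxx = Σx² − (Σx)²/n = 86883 − 80571.571429 = 6311.428571
Sxy = Σxy − (Σx)(Σy)/n = 5623 − 6008 = -385
b = Sxy/Sxx = -385/6311.428571 = -0.061000
a = ȳ − b·x̄ = 8 − (-0.061000)·107.285714 = 14.544477
ŷ(78) = a + b·78 = 14.544477 + (-0.061000)·78 = 9.786442

9.7864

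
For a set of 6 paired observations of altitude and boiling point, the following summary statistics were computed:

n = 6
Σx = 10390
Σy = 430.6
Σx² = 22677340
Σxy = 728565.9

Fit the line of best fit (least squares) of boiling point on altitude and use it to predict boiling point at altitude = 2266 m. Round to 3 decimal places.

69.818

Sxx = Σx² − (Σx)²/n = 22677340 − 17992016.666667 = 4685323.333333
Sxy = Σxy − (Σx)(Σy)/n = 728565.9 − 745655.666667 = -17089.766667
b = Sxy/Sxx = -17089.766667/4685323.333333 = -0.003648
a = ȳ − b·x̄ = 71.766667 − (-0.003648)·1731.666667 = 78.082939
ŷ(2266) = a + b·2266 = 78.082939 + (-0.003648)·2266 = 69.817680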